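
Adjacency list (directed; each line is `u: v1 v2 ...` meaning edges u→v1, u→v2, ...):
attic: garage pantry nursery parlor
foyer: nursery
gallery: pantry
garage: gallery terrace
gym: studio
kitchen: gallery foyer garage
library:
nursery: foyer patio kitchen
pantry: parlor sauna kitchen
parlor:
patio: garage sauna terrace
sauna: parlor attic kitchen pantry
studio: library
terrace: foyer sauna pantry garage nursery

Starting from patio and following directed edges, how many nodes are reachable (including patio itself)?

BFS from patio visits: patio, garage, sauna, terrace, gallery, parlor, attic, kitchen, pantry, foyer, nursery
Reachable nodes: 11 of 14 total.

11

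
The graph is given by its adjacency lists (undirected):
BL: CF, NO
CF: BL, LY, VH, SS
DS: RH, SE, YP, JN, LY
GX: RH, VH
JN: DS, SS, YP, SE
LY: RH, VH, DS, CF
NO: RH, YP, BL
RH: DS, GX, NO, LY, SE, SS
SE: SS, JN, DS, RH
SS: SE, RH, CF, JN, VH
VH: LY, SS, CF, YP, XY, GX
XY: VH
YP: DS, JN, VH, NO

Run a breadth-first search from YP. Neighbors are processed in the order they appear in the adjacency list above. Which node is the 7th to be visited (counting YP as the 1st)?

SE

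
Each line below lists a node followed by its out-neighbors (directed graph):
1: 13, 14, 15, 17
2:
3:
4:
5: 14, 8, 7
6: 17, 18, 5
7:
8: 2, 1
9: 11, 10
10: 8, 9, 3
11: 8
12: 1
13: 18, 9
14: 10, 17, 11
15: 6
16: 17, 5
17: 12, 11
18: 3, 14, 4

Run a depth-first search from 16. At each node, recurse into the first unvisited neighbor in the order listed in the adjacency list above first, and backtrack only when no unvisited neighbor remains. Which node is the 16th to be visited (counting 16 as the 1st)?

6

Visit 16
16 → 17
17 → 12
12 → 1
1 → 13
13 → 18
18 → 3
18 → 14
14 → 10
10 → 8
8 → 2
10 → 9
9 → 11
18 → 4
1 → 15
15 → 6
6 → 5
5 → 7

Visit order: 16, 17, 12, 1, 13, 18, 3, 14, 10, 8, 2, 9, 11, 4, 15, 6, 5, 7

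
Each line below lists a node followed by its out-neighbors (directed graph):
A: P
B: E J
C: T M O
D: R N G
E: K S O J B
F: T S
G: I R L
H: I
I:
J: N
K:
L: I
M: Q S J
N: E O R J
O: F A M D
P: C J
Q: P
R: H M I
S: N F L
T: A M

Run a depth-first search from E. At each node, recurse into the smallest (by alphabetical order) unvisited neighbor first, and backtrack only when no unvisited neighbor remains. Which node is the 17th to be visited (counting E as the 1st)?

G

Visit E
E → B
B → J
J → N
N → O
O → A
A → P
P → C
C → M
M → Q
M → S
S → F
F → T
S → L
L → I
O → D
D → G
G → R
R → H
E → K

Visit order: E, B, J, N, O, A, P, C, M, Q, S, F, T, L, I, D, G, R, H, K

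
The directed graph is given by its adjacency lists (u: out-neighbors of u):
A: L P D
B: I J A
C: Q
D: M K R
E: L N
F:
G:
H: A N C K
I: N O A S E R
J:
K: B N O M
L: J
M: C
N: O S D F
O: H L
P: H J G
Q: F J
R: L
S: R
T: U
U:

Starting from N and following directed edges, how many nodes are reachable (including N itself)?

19

BFS from N visits: N, D, F, O, S, K, M, R, H, L, B, C, A, J, I, Q, P, E, G
Reachable nodes: 19 of 21 total.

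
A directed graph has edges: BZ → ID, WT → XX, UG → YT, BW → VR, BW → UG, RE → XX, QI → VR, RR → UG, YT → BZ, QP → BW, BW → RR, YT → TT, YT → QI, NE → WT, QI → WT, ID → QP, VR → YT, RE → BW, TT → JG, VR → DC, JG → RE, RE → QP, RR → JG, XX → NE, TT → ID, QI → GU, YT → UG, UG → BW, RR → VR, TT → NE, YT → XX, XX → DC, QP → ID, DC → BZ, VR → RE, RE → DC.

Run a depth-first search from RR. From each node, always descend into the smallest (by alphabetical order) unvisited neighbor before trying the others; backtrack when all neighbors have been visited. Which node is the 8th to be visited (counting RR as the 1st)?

Visit RR
RR → JG
JG → RE
RE → BW
BW → UG
UG → YT
YT → BZ
BZ → ID
ID → QP
YT → QI
QI → GU
QI → VR
VR → DC
QI → WT
WT → XX
XX → NE
YT → TT

Visit order: RR, JG, RE, BW, UG, YT, BZ, ID, QP, QI, GU, VR, DC, WT, XX, NE, TT

ID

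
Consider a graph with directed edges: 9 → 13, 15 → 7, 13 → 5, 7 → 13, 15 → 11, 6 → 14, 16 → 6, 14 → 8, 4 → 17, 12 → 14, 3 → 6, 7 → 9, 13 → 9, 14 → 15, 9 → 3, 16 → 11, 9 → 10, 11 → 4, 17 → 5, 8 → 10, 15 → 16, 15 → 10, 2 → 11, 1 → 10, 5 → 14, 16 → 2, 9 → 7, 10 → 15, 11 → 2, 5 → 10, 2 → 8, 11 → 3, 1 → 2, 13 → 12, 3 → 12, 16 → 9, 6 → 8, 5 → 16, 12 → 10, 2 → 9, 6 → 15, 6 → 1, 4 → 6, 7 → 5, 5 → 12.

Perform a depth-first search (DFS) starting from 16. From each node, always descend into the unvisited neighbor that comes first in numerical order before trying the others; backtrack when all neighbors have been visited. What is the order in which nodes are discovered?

16 → 2 → 8 → 10 → 15 → 7 → 5 → 12 → 14 → 9 → 3 → 6 → 1 → 13 → 11 → 4 → 17

Visit 16
16 → 2
2 → 8
8 → 10
10 → 15
15 → 7
7 → 5
5 → 12
12 → 14
7 → 9
9 → 3
3 → 6
6 → 1
9 → 13
15 → 11
11 → 4
4 → 17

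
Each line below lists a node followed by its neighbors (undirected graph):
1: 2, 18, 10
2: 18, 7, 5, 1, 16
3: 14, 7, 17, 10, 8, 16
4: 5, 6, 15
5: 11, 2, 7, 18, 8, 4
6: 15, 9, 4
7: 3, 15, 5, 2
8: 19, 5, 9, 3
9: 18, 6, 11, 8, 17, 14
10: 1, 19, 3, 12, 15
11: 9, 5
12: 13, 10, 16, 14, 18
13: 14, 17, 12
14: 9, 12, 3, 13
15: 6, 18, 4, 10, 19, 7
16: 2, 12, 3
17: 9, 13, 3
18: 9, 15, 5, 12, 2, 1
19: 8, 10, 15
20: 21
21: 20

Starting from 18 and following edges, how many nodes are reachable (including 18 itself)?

19

BFS from 18 visits: 18, 9, 15, 5, 12, 2, 1, 6, 11, 8, 17, 14, 4, 10, 19, 7, 13, 16, 3
Reachable nodes: 19 of 21 total.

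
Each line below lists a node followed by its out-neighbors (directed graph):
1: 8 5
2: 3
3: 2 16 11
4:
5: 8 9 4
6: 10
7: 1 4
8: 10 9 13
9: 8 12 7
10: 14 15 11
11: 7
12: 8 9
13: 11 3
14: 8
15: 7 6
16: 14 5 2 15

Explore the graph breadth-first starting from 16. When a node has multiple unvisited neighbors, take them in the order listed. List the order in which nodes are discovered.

Visit 16; enqueue 14, 5, 2, 15 → queue [14, 5, 2, 15]
Visit 14; enqueue 8 → queue [5, 2, 15, 8]
Visit 5; enqueue 9, 4 → queue [2, 15, 8, 9, 4]
Visit 2; enqueue 3 → queue [15, 8, 9, 4, 3]
Visit 15; enqueue 7, 6 → queue [8, 9, 4, 3, 7, 6]
Visit 8; enqueue 10, 13 → queue [9, 4, 3, 7, 6, 10, 13]
Visit 9; enqueue 12 → queue [4, 3, 7, 6, 10, 13, 12]
Visit 4 → queue [3, 7, 6, 10, 13, 12]
Visit 3; enqueue 11 → queue [7, 6, 10, 13, 12, 11]
Visit 7; enqueue 1 → queue [6, 10, 13, 12, 11, 1]
Visit 6 → queue [10, 13, 12, 11, 1]
Visit 10 → queue [13, 12, 11, 1]
Visit 13 → queue [12, 11, 1]
Visit 12 → queue [11, 1]
Visit 11 → queue [1]
Visit 1 → queue []

16, 14, 5, 2, 15, 8, 9, 4, 3, 7, 6, 10, 13, 12, 11, 1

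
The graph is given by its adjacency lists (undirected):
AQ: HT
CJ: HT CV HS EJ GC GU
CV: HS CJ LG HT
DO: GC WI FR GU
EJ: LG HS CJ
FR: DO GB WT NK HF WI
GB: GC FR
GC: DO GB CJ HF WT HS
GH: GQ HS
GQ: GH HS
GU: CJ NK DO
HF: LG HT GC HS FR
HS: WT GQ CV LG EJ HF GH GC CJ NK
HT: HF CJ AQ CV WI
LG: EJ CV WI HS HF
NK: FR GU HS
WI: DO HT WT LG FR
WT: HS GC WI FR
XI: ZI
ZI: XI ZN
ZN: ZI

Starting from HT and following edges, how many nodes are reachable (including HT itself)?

BFS from HT visits: HT, WI, HF, CV, CJ, AQ, WT, LG, FR, DO, HS, GC, GU, EJ, NK, GB, GQ, GH
Reachable nodes: 18 of 21 total.

18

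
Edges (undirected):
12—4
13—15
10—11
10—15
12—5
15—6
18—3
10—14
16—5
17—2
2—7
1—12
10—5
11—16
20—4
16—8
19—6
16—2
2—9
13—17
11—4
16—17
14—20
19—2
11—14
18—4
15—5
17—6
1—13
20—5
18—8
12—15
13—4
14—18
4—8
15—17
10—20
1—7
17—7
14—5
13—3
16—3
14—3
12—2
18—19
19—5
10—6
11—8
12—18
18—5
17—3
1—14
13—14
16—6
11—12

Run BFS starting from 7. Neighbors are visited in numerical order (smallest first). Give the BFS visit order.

7, 1, 2, 17, 12, 13, 14, 9, 16, 19, 3, 6, 15, 4, 5, 11, 18, 10, 20, 8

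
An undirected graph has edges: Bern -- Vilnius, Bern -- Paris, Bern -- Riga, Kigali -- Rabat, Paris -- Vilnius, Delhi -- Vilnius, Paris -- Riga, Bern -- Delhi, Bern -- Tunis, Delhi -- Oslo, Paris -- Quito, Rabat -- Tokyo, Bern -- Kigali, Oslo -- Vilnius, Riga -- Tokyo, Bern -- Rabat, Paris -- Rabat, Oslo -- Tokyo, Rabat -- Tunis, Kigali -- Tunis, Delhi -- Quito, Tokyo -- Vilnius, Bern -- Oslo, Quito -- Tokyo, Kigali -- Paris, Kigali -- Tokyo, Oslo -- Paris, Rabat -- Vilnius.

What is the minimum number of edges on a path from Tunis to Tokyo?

2

Level 0: Tunis
Level 1: Bern, Kigali, Rabat
Level 2: Delhi, Oslo, Paris, Riga, Tokyo, Vilnius
Level 3: Quito
Tokyo first appears at level 2.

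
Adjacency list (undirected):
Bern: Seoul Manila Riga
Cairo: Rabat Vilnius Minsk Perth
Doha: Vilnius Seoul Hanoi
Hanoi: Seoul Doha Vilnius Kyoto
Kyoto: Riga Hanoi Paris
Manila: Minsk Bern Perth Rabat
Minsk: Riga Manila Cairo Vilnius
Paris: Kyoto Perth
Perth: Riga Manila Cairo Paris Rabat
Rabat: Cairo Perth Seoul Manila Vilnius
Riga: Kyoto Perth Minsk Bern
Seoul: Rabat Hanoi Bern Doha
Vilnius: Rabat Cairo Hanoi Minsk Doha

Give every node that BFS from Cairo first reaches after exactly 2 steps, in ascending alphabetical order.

Doha, Hanoi, Manila, Paris, Riga, Seoul

Level 0: Cairo
Level 1: Minsk, Perth, Rabat, Vilnius
Level 2: Doha, Hanoi, Manila, Paris, Riga, Seoul
Level 3: Bern, Kyoto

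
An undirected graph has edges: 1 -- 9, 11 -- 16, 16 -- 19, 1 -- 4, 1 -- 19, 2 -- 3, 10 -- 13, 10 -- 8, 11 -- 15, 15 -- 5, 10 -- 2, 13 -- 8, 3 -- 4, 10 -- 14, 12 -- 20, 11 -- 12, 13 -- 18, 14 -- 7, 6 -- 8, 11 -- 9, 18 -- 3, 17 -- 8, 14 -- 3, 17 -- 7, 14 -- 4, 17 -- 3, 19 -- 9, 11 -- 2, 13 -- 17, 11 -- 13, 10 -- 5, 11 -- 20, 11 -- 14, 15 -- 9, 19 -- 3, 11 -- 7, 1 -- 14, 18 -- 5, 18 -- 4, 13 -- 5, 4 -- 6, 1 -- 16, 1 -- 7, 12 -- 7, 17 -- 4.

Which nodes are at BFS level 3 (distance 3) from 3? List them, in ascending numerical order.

12, 15, 20

Level 0: 3
Level 1: 2, 4, 14, 17, 18, 19
Level 2: 1, 5, 6, 7, 8, 9, 10, 11, 13, 16
Level 3: 12, 15, 20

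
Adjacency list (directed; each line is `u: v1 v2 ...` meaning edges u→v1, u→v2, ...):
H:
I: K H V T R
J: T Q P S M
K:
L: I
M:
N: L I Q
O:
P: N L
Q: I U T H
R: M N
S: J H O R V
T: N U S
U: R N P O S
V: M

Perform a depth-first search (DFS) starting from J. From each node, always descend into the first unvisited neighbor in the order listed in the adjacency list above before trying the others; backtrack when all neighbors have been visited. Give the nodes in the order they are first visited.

J → T → N → L → I → K → H → V → M → R → Q → U → P → O → S

Visit J
J → T
T → N
N → L
L → I
I → K
I → H
I → V
V → M
I → R
N → Q
Q → U
U → P
U → O
U → S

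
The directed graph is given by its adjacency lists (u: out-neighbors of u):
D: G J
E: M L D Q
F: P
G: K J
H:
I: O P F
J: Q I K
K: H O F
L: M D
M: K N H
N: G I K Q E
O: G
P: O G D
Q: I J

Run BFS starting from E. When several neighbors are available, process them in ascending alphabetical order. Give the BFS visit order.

Visit E; enqueue D, L, M, Q → queue [D, L, M, Q]
Visit D; enqueue G, J → queue [L, M, Q, G, J]
Visit L → queue [M, Q, G, J]
Visit M; enqueue H, K, N → queue [Q, G, J, H, K, N]
Visit Q; enqueue I → queue [G, J, H, K, N, I]
Visit G → queue [J, H, K, N, I]
Visit J → queue [H, K, N, I]
Visit H → queue [K, N, I]
Visit K; enqueue F, O → queue [N, I, F, O]
Visit N → queue [I, F, O]
Visit I; enqueue P → queue [F, O, P]
Visit F → queue [O, P]
Visit O → queue [P]
Visit P → queue []

E D L M Q G J H K N I F O P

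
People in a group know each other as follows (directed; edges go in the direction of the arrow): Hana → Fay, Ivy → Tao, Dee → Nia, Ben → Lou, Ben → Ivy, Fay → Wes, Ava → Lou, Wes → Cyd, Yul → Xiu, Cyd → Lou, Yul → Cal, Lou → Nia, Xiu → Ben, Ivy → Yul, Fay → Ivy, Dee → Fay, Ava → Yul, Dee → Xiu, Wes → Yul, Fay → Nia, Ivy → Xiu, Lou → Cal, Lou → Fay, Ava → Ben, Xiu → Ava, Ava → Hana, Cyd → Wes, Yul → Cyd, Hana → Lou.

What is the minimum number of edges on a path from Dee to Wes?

Level 0: Dee
Level 1: Fay, Nia, Xiu
Level 2: Ava, Ben, Ivy, Wes
Level 3: Cyd, Hana, Lou, Tao, Yul
Level 4: Cal
Wes first appears at level 2.

2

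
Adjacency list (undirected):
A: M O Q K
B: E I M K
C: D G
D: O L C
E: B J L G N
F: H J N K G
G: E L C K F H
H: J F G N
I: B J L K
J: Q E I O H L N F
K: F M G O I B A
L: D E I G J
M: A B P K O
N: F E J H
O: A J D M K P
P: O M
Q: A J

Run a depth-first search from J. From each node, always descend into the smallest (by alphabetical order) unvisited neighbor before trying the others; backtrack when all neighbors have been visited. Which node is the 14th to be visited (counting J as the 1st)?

Visit J
J → E
E → B
B → I
I → K
K → A
A → M
M → O
O → D
D → C
C → G
G → F
F → H
H → N
G → L
O → P
A → Q

Visit order: J, E, B, I, K, A, M, O, D, C, G, F, H, N, L, P, Q

N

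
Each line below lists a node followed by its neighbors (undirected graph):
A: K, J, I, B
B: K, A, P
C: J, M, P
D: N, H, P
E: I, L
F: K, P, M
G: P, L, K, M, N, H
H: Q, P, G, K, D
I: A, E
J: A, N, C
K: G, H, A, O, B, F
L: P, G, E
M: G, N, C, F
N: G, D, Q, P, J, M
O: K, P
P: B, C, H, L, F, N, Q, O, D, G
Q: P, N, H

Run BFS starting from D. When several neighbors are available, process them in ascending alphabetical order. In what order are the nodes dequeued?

D -> H -> N -> P -> G -> K -> Q -> J -> M -> B -> C -> F -> L -> O -> A -> E -> I

Visit D; enqueue H, N, P → queue [H, N, P]
Visit H; enqueue G, K, Q → queue [N, P, G, K, Q]
Visit N; enqueue J, M → queue [P, G, K, Q, J, M]
Visit P; enqueue B, C, F, L, O → queue [G, K, Q, J, M, B, C, F, L, O]
Visit G → queue [K, Q, J, M, B, C, F, L, O]
Visit K; enqueue A → queue [Q, J, M, B, C, F, L, O, A]
Visit Q → queue [J, M, B, C, F, L, O, A]
Visit J → queue [M, B, C, F, L, O, A]
Visit M → queue [B, C, F, L, O, A]
Visit B → queue [C, F, L, O, A]
Visit C → queue [F, L, O, A]
Visit F → queue [L, O, A]
Visit L; enqueue E → queue [O, A, E]
Visit O → queue [A, E]
Visit A; enqueue I → queue [E, I]
Visit E → queue [I]
Visit I → queue []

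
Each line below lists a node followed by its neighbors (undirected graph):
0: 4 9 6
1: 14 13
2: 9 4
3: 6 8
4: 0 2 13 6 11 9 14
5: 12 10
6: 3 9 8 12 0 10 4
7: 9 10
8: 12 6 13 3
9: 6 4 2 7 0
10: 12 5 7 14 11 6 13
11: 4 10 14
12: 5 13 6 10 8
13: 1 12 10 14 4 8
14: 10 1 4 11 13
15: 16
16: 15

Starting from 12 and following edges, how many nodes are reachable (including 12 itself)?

BFS from 12 visits: 12, 13, 10, 8, 6, 5, 14, 4, 1, 11, 7, 3, 9, 0, 2
Reachable nodes: 15 of 17 total.

15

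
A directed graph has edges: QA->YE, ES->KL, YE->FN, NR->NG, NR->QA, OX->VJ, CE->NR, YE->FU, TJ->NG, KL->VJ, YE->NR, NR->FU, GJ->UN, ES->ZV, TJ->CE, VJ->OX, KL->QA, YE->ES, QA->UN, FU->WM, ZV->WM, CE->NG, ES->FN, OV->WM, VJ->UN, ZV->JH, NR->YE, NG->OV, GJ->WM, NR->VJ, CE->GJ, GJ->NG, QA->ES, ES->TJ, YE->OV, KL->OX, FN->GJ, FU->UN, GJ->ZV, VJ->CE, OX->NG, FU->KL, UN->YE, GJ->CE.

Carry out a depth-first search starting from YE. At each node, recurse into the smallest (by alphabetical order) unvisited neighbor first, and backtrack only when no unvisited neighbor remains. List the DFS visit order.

Visit YE
YE → ES
ES → FN
FN → GJ
GJ → CE
CE → NG
NG → OV
OV → WM
CE → NR
NR → FU
FU → KL
KL → OX
OX → VJ
VJ → UN
KL → QA
GJ → ZV
ZV → JH
ES → TJ

YE -> ES -> FN -> GJ -> CE -> NG -> OV -> WM -> NR -> FU -> KL -> OX -> VJ -> UN -> QA -> ZV -> JH -> TJ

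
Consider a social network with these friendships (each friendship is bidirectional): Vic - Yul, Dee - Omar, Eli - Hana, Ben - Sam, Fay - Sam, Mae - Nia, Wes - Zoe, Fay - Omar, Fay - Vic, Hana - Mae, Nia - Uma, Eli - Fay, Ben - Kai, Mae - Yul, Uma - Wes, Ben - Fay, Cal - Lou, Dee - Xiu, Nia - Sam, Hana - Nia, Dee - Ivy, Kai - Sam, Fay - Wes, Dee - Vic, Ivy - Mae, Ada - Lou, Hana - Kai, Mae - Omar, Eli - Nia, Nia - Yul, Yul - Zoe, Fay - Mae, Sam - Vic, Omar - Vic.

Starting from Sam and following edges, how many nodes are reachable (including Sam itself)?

BFS from Sam visits: Sam, Ben, Fay, Kai, Nia, Vic, Eli, Mae, Omar, Wes, Hana, Uma, Yul, Dee, Ivy, Zoe, Xiu
Reachable nodes: 17 of 20 total.

17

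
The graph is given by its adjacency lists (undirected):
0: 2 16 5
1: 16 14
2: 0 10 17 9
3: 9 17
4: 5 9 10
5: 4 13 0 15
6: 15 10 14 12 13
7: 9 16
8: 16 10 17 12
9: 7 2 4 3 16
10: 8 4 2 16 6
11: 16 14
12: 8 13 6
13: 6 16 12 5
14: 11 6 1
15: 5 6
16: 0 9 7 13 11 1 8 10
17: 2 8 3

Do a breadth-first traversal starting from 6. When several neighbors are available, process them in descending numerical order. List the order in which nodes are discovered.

6 15 14 13 12 10 5 11 1 16 8 4 2 0 9 7 17 3

Visit 6; enqueue 15, 14, 13, 12, 10 → queue [15, 14, 13, 12, 10]
Visit 15; enqueue 5 → queue [14, 13, 12, 10, 5]
Visit 14; enqueue 11, 1 → queue [13, 12, 10, 5, 11, 1]
Visit 13; enqueue 16 → queue [12, 10, 5, 11, 1, 16]
Visit 12; enqueue 8 → queue [10, 5, 11, 1, 16, 8]
Visit 10; enqueue 4, 2 → queue [5, 11, 1, 16, 8, 4, 2]
Visit 5; enqueue 0 → queue [11, 1, 16, 8, 4, 2, 0]
Visit 11 → queue [1, 16, 8, 4, 2, 0]
Visit 1 → queue [16, 8, 4, 2, 0]
Visit 16; enqueue 9, 7 → queue [8, 4, 2, 0, 9, 7]
Visit 8; enqueue 17 → queue [4, 2, 0, 9, 7, 17]
Visit 4 → queue [2, 0, 9, 7, 17]
Visit 2 → queue [0, 9, 7, 17]
Visit 0 → queue [9, 7, 17]
Visit 9; enqueue 3 → queue [7, 17, 3]
Visit 7 → queue [17, 3]
Visit 17 → queue [3]
Visit 3 → queue []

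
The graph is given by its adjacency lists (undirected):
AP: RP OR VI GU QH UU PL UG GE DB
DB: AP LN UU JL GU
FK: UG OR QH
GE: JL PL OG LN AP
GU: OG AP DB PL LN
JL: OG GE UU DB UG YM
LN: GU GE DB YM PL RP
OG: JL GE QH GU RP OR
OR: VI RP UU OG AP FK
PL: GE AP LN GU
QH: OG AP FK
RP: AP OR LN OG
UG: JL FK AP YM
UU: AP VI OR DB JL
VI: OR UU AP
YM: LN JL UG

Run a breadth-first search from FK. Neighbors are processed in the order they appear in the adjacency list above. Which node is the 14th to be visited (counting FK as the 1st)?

GU

Visit FK; enqueue UG, OR, QH → queue [UG, OR, QH]
Visit UG; enqueue JL, AP, YM → queue [OR, QH, JL, AP, YM]
Visit OR; enqueue VI, RP, UU, OG → queue [QH, JL, AP, YM, VI, RP, UU, OG]
Visit QH → queue [JL, AP, YM, VI, RP, UU, OG]
Visit JL; enqueue GE, DB → queue [AP, YM, VI, RP, UU, OG, GE, DB]
Visit AP; enqueue GU, PL → queue [YM, VI, RP, UU, OG, GE, DB, GU, PL]
Visit YM; enqueue LN → queue [VI, RP, UU, OG, GE, DB, GU, PL, LN]
Visit VI → queue [RP, UU, OG, GE, DB, GU, PL, LN]
Visit RP → queue [UU, OG, GE, DB, GU, PL, LN]
Visit UU → queue [OG, GE, DB, GU, PL, LN]
Visit OG → queue [GE, DB, GU, PL, LN]
Visit GE → queue [DB, GU, PL, LN]
Visit DB → queue [GU, PL, LN]
Visit GU → queue [PL, LN]
Visit PL → queue [LN]
Visit LN → queue []

Visit order: FK, UG, OR, QH, JL, AP, YM, VI, RP, UU, OG, GE, DB, GU, PL, LN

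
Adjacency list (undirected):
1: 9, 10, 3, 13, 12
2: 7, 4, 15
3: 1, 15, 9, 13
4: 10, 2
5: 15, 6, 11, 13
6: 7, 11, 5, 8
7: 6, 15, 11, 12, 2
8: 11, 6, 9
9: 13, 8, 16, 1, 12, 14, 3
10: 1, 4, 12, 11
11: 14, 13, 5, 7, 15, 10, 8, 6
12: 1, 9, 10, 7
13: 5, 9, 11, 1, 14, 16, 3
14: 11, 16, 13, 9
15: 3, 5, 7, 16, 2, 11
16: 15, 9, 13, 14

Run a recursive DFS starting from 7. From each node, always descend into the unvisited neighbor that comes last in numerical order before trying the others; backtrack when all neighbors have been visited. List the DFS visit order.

7 -> 15 -> 16 -> 14 -> 13 -> 11 -> 10 -> 12 -> 9 -> 8 -> 6 -> 5 -> 3 -> 1 -> 4 -> 2

Visit 7
7 → 15
15 → 16
16 → 14
14 → 13
13 → 11
11 → 10
10 → 12
12 → 9
9 → 8
8 → 6
6 → 5
9 → 3
3 → 1
10 → 4
4 → 2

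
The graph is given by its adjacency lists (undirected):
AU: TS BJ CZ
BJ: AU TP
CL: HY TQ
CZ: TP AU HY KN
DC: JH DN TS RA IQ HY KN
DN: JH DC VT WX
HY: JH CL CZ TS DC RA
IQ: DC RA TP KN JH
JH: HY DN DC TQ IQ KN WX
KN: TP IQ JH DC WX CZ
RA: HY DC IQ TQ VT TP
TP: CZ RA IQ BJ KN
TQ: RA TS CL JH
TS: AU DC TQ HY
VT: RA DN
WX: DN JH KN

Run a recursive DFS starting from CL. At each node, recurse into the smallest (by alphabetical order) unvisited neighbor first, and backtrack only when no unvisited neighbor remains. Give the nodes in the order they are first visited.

CL, HY, CZ, AU, BJ, TP, IQ, DC, DN, JH, KN, WX, TQ, RA, VT, TS

Visit CL
CL → HY
HY → CZ
CZ → AU
AU → BJ
BJ → TP
TP → IQ
IQ → DC
DC → DN
DN → JH
JH → KN
KN → WX
JH → TQ
TQ → RA
RA → VT
TQ → TS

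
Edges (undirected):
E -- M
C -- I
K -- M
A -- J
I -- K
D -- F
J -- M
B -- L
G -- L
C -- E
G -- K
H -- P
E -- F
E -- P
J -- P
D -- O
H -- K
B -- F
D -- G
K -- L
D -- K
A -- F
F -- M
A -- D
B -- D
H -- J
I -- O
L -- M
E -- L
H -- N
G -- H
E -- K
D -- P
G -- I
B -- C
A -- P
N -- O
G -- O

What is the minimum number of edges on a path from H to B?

Level 0: H
Level 1: G, J, K, N, P
Level 2: A, D, E, I, L, M, O
Level 3: B, C, F
B first appears at level 3.

3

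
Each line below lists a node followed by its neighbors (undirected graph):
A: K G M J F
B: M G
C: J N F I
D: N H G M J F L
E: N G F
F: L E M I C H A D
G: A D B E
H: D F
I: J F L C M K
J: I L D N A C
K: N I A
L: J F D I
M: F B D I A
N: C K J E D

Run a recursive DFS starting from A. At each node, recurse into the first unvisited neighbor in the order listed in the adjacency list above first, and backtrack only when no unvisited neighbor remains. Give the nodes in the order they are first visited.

Visit A
A → K
K → N
N → C
C → J
J → I
I → F
F → L
L → D
D → H
D → G
G → B
B → M
G → E

A → K → N → C → J → I → F → L → D → H → G → B → M → E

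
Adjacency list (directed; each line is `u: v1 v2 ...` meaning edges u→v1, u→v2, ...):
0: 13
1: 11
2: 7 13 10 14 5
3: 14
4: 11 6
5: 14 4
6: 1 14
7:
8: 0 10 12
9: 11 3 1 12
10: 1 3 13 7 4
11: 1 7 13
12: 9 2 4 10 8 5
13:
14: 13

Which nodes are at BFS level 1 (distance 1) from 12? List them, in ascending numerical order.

Level 0: 12
Level 1: 2, 4, 5, 8, 9, 10
Level 2: 0, 1, 3, 6, 7, 11, 13, 14

2, 4, 5, 8, 9, 10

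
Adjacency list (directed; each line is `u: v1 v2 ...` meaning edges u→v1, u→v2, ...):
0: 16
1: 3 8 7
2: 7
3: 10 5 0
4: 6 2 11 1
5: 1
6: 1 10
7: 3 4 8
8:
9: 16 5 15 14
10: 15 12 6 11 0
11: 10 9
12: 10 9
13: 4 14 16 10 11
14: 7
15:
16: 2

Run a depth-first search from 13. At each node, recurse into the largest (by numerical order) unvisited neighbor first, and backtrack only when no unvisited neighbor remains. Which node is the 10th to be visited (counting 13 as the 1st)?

Visit 13
13 → 16
16 → 2
2 → 7
7 → 8
7 → 4
4 → 11
11 → 10
10 → 15
10 → 12
12 → 9
9 → 14
9 → 5
5 → 1
1 → 3
3 → 0
10 → 6

Visit order: 13, 16, 2, 7, 8, 4, 11, 10, 15, 12, 9, 14, 5, 1, 3, 0, 6

12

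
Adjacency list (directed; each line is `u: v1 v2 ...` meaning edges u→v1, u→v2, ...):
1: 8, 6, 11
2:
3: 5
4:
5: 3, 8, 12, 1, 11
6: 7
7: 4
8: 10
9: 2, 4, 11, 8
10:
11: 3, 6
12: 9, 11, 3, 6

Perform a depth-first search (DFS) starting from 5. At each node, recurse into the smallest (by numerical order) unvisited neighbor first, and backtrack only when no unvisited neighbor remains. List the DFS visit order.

5 → 1 → 6 → 7 → 4 → 8 → 10 → 11 → 3 → 12 → 9 → 2

Visit 5
5 → 1
1 → 6
6 → 7
7 → 4
1 → 8
8 → 10
1 → 11
11 → 3
5 → 12
12 → 9
9 → 2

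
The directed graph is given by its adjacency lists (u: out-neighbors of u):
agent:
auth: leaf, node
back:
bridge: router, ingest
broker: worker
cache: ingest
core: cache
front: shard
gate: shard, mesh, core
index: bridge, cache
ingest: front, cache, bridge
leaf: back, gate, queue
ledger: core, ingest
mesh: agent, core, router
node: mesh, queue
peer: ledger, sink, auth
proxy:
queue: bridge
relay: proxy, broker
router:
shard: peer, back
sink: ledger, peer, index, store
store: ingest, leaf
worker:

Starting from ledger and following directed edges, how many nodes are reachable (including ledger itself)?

20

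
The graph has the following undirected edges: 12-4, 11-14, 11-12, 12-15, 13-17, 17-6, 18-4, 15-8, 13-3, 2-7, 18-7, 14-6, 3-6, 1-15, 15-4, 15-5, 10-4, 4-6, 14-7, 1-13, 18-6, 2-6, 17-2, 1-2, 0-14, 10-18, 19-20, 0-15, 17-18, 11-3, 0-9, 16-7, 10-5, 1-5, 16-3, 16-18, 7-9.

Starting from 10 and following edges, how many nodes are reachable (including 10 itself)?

19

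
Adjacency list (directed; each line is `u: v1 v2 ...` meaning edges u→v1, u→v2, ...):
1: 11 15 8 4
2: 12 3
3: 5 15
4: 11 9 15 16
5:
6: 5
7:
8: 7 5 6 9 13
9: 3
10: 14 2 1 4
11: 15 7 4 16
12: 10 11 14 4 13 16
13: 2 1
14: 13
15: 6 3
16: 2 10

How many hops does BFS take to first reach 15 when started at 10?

2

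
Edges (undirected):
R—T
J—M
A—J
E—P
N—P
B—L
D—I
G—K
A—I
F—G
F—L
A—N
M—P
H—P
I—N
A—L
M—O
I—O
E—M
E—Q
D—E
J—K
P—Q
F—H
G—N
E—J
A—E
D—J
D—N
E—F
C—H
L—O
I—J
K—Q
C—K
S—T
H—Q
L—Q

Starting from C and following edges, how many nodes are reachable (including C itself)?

17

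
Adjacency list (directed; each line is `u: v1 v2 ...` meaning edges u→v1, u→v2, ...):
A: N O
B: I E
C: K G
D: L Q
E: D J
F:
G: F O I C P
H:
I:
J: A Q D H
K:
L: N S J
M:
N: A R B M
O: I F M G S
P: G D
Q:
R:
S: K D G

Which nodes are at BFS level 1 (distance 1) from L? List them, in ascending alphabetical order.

J, N, S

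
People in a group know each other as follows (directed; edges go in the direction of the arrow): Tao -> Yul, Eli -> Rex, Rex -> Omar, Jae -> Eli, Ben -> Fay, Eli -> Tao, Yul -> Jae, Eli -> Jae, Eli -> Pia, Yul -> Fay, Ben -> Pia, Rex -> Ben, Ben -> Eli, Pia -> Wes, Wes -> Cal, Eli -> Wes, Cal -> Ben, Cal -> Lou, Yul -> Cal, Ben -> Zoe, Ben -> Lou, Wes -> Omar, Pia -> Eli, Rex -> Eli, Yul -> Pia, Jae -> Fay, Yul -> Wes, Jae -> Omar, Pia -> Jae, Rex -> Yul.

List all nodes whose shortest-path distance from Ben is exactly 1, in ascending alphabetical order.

Level 0: Ben
Level 1: Eli, Fay, Lou, Pia, Zoe
Level 2: Jae, Rex, Tao, Wes
Level 3: Cal, Omar, Yul

Eli, Fay, Lou, Pia, Zoe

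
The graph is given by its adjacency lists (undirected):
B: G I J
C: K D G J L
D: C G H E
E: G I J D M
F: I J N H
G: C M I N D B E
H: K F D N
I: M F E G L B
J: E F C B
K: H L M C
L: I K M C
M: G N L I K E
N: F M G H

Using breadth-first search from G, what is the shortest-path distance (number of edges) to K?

2

Level 0: G
Level 1: B, C, D, E, I, M, N
Level 2: F, H, J, K, L
K first appears at level 2.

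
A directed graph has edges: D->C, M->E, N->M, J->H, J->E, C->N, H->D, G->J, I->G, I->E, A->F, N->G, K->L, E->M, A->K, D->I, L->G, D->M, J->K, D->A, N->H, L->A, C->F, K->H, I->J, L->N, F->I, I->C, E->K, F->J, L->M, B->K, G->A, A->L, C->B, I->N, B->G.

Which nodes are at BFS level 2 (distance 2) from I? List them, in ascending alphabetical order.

Level 0: I
Level 1: C, E, G, J, N
Level 2: A, B, F, H, K, M
Level 3: D, L

A, B, F, H, K, M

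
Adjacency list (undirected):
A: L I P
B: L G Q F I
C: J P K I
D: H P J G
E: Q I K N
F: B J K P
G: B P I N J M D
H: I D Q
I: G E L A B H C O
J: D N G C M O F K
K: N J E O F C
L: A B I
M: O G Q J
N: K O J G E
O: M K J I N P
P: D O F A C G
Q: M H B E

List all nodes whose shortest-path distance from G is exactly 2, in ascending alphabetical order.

A, C, E, F, H, K, L, O, Q

Level 0: G
Level 1: B, D, I, J, M, N, P
Level 2: A, C, E, F, H, K, L, O, Q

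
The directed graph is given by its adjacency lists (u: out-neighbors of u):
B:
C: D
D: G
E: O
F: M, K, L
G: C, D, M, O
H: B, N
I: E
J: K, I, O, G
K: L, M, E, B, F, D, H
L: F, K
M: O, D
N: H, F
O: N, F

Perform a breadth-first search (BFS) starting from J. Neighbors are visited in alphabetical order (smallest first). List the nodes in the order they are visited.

Visit J; enqueue G, I, K, O → queue [G, I, K, O]
Visit G; enqueue C, D, M → queue [I, K, O, C, D, M]
Visit I; enqueue E → queue [K, O, C, D, M, E]
Visit K; enqueue B, F, H, L → queue [O, C, D, M, E, B, F, H, L]
Visit O; enqueue N → queue [C, D, M, E, B, F, H, L, N]
Visit C → queue [D, M, E, B, F, H, L, N]
Visit D → queue [M, E, B, F, H, L, N]
Visit M → queue [E, B, F, H, L, N]
Visit E → queue [B, F, H, L, N]
Visit B → queue [F, H, L, N]
Visit F → queue [H, L, N]
Visit H → queue [L, N]
Visit L → queue [N]
Visit N → queue []

J, G, I, K, O, C, D, M, E, B, F, H, L, N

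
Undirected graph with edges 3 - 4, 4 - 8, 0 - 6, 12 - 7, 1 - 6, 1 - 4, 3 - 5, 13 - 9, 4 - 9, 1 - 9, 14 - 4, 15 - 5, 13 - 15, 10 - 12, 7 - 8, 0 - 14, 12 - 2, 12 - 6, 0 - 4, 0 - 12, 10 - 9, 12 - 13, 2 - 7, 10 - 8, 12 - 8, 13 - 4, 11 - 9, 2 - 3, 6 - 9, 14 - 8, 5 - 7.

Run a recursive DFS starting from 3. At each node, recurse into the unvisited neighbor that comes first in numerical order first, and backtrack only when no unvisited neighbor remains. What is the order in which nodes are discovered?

3 -> 2 -> 7 -> 5 -> 15 -> 13 -> 4 -> 0 -> 6 -> 1 -> 9 -> 10 -> 8 -> 12 -> 14 -> 11

Visit 3
3 → 2
2 → 7
7 → 5
5 → 15
15 → 13
13 → 4
4 → 0
0 → 6
6 → 1
1 → 9
9 → 10
10 → 8
8 → 12
8 → 14
9 → 11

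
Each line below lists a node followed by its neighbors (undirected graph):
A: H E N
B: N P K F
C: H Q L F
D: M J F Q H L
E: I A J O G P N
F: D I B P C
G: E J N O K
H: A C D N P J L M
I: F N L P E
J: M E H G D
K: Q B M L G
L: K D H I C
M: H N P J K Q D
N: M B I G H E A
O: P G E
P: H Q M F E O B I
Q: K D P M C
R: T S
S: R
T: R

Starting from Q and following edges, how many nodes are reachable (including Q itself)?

17

BFS from Q visits: Q, K, D, P, M, C, B, L, G, J, F, H, E, O, I, N, A
Reachable nodes: 17 of 20 total.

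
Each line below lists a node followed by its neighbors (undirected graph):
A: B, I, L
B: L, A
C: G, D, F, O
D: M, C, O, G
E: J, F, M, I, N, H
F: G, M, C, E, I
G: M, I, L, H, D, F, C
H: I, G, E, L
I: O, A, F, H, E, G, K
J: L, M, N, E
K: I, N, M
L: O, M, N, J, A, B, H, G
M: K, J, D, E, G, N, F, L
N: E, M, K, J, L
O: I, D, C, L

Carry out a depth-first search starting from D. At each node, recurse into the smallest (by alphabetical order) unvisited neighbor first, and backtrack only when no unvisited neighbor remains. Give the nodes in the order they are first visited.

Visit D
D → C
C → F
F → E
E → H
H → G
G → I
I → A
A → B
B → L
L → J
J → M
M → K
K → N
L → O

D C F E H G I A B L J M K N O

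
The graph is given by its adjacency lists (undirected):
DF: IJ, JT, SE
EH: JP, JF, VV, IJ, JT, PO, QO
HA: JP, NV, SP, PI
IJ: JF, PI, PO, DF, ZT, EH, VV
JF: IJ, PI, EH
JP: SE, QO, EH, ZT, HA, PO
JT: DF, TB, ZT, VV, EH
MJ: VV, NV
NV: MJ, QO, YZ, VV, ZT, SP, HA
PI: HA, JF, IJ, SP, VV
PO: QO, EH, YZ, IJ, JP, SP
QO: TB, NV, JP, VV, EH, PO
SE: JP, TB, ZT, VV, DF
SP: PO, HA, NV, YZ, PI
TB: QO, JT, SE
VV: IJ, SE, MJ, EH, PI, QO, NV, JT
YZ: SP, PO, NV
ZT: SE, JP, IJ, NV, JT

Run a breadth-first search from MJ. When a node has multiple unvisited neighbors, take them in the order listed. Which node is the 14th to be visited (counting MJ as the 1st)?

JF

Visit MJ; enqueue VV, NV → queue [VV, NV]
Visit VV; enqueue IJ, SE, EH, PI, QO, JT → queue [NV, IJ, SE, EH, PI, QO, JT]
Visit NV; enqueue YZ, ZT, SP, HA → queue [IJ, SE, EH, PI, QO, JT, YZ, ZT, SP, HA]
Visit IJ; enqueue JF, PO, DF → queue [SE, EH, PI, QO, JT, YZ, ZT, SP, HA, JF, PO, DF]
Visit SE; enqueue JP, TB → queue [EH, PI, QO, JT, YZ, ZT, SP, HA, JF, PO, DF, JP, TB]
Visit EH → queue [PI, QO, JT, YZ, ZT, SP, HA, JF, PO, DF, JP, TB]
Visit PI → queue [QO, JT, YZ, ZT, SP, HA, JF, PO, DF, JP, TB]
Visit QO → queue [JT, YZ, ZT, SP, HA, JF, PO, DF, JP, TB]
Visit JT → queue [YZ, ZT, SP, HA, JF, PO, DF, JP, TB]
Visit YZ → queue [ZT, SP, HA, JF, PO, DF, JP, TB]
Visit ZT → queue [SP, HA, JF, PO, DF, JP, TB]
Visit SP → queue [HA, JF, PO, DF, JP, TB]
Visit HA → queue [JF, PO, DF, JP, TB]
Visit JF → queue [PO, DF, JP, TB]
Visit PO → queue [DF, JP, TB]
Visit DF → queue [JP, TB]
Visit JP → queue [TB]
Visit TB → queue []

Visit order: MJ, VV, NV, IJ, SE, EH, PI, QO, JT, YZ, ZT, SP, HA, JF, PO, DF, JP, TB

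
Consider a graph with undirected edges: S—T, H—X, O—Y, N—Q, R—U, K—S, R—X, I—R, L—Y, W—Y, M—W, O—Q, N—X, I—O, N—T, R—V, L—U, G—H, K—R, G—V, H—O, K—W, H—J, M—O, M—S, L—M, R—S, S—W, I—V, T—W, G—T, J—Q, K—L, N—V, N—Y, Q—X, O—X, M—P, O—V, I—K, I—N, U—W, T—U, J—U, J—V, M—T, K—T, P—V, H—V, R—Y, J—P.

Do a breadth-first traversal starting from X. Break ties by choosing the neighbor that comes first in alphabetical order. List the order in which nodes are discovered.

X H N O Q R G J V I T Y M K S U P W L

Visit X; enqueue H, N, O, Q, R → queue [H, N, O, Q, R]
Visit H; enqueue G, J, V → queue [N, O, Q, R, G, J, V]
Visit N; enqueue I, T, Y → queue [O, Q, R, G, J, V, I, T, Y]
Visit O; enqueue M → queue [Q, R, G, J, V, I, T, Y, M]
Visit Q → queue [R, G, J, V, I, T, Y, M]
Visit R; enqueue K, S, U → queue [G, J, V, I, T, Y, M, K, S, U]
Visit G → queue [J, V, I, T, Y, M, K, S, U]
Visit J; enqueue P → queue [V, I, T, Y, M, K, S, U, P]
Visit V → queue [I, T, Y, M, K, S, U, P]
Visit I → queue [T, Y, M, K, S, U, P]
Visit T; enqueue W → queue [Y, M, K, S, U, P, W]
Visit Y; enqueue L → queue [M, K, S, U, P, W, L]
Visit M → queue [K, S, U, P, W, L]
Visit K → queue [S, U, P, W, L]
Visit S → queue [U, P, W, L]
Visit U → queue [P, W, L]
Visit P → queue [W, L]
Visit W → queue [L]
Visit L → queue []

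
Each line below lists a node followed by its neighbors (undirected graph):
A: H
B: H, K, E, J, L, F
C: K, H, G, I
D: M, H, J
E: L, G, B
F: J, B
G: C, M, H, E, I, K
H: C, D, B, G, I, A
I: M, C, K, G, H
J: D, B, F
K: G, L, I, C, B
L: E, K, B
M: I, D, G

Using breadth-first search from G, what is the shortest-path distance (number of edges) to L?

2

Level 0: G
Level 1: C, E, H, I, K, M
Level 2: A, B, D, L
Level 3: F, J
L first appears at level 2.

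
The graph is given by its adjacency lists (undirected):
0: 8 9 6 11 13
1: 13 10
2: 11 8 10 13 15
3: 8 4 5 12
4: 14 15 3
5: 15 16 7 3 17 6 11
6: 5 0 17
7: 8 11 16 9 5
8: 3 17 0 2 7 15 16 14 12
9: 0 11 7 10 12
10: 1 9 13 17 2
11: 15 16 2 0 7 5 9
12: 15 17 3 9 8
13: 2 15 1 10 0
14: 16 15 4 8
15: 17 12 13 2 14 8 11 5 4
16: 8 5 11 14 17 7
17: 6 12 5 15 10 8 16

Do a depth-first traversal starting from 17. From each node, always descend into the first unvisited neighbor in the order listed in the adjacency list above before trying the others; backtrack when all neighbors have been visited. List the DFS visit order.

Visit 17
17 → 6
6 → 5
5 → 15
15 → 12
12 → 3
3 → 8
8 → 0
0 → 9
9 → 11
11 → 16
16 → 14
14 → 4
16 → 7
11 → 2
2 → 10
10 → 1
1 → 13

17, 6, 5, 15, 12, 3, 8, 0, 9, 11, 16, 14, 4, 7, 2, 10, 1, 13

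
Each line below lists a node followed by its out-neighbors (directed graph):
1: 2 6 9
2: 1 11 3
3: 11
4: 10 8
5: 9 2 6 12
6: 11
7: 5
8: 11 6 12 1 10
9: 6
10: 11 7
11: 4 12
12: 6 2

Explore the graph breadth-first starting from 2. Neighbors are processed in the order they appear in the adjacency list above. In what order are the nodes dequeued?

2 -> 1 -> 11 -> 3 -> 6 -> 9 -> 4 -> 12 -> 10 -> 8 -> 7 -> 5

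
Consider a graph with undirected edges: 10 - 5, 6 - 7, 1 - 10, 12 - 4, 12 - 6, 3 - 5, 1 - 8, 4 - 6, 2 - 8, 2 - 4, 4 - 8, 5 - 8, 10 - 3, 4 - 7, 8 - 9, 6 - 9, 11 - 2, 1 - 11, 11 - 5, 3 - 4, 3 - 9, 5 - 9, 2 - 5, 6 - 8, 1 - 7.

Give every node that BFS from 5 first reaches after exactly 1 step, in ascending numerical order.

Level 0: 5
Level 1: 2, 3, 8, 9, 10, 11
Level 2: 1, 4, 6
Level 3: 7, 12

2, 3, 8, 9, 10, 11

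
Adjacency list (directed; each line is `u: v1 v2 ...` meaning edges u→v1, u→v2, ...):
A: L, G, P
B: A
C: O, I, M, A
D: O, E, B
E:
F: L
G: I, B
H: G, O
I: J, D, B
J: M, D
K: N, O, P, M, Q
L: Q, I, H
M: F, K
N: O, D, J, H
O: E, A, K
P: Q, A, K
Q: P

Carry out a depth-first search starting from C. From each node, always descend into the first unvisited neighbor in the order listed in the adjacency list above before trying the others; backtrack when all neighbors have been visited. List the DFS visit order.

Visit C
C → O
O → E
O → A
A → L
L → Q
Q → P
P → K
K → N
N → D
D → B
N → J
J → M
M → F
N → H
H → G
G → I

C → O → E → A → L → Q → P → K → N → D → B → J → M → F → H → G → I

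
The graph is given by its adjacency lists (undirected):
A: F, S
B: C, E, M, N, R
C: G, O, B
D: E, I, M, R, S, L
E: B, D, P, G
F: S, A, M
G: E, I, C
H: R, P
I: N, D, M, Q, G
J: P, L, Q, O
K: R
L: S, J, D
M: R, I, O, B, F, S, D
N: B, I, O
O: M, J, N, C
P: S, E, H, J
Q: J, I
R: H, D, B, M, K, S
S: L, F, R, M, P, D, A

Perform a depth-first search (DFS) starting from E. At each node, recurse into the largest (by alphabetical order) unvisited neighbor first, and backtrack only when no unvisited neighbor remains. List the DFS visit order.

E P S R M O N I Q J L D G C B F A K H

Visit E
E → P
P → S
S → R
R → M
M → O
O → N
N → I
I → Q
Q → J
J → L
L → D
I → G
G → C
C → B
M → F
F → A
R → K
R → H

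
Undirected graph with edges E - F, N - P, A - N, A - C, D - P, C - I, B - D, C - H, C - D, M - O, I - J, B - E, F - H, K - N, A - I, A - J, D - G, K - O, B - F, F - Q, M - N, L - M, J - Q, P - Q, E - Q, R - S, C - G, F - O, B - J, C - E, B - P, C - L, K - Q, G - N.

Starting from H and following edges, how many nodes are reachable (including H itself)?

17

BFS from H visits: H, F, C, Q, O, E, B, L, I, G, D, A, P, K, J, M, N
Reachable nodes: 17 of 19 total.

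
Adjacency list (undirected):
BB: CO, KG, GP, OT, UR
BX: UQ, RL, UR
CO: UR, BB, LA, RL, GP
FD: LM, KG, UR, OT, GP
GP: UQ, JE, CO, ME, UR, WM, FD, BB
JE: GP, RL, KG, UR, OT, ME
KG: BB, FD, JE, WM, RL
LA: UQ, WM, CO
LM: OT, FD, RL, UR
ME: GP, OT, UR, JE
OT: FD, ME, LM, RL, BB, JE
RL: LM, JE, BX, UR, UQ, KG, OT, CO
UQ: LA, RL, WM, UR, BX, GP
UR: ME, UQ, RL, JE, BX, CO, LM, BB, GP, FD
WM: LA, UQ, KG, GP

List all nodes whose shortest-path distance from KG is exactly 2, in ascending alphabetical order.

BX, CO, GP, LA, LM, ME, OT, UQ, UR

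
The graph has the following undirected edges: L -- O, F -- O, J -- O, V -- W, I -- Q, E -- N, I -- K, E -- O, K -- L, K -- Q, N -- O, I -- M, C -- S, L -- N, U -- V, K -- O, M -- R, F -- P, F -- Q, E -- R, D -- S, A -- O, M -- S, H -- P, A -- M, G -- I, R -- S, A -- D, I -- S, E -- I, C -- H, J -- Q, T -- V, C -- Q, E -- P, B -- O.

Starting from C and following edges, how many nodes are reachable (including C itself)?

BFS from C visits: C, S, Q, H, R, M, I, D, K, J, F, P, E, A, G, O, L, N, B
Reachable nodes: 19 of 23 total.

19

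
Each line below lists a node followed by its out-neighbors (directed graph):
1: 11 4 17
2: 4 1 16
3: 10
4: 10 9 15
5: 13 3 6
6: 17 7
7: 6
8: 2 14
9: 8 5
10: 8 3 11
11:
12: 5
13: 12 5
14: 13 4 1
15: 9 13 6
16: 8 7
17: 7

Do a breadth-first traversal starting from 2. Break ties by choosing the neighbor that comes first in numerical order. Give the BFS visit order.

Visit 2; enqueue 1, 4, 16 → queue [1, 4, 16]
Visit 1; enqueue 11, 17 → queue [4, 16, 11, 17]
Visit 4; enqueue 9, 10, 15 → queue [16, 11, 17, 9, 10, 15]
Visit 16; enqueue 7, 8 → queue [11, 17, 9, 10, 15, 7, 8]
Visit 11 → queue [17, 9, 10, 15, 7, 8]
Visit 17 → queue [9, 10, 15, 7, 8]
Visit 9; enqueue 5 → queue [10, 15, 7, 8, 5]
Visit 10; enqueue 3 → queue [15, 7, 8, 5, 3]
Visit 15; enqueue 6, 13 → queue [7, 8, 5, 3, 6, 13]
Visit 7 → queue [8, 5, 3, 6, 13]
Visit 8; enqueue 14 → queue [5, 3, 6, 13, 14]
Visit 5 → queue [3, 6, 13, 14]
Visit 3 → queue [6, 13, 14]
Visit 6 → queue [13, 14]
Visit 13; enqueue 12 → queue [14, 12]
Visit 14 → queue [12]
Visit 12 → queue []

2 1 4 16 11 17 9 10 15 7 8 5 3 6 13 14 12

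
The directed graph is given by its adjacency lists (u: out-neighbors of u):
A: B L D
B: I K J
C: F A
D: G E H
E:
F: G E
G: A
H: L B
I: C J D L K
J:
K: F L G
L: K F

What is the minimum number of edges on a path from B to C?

2

Level 0: B
Level 1: I, J, K
Level 2: C, D, F, G, L
Level 3: A, E, H
C first appears at level 2.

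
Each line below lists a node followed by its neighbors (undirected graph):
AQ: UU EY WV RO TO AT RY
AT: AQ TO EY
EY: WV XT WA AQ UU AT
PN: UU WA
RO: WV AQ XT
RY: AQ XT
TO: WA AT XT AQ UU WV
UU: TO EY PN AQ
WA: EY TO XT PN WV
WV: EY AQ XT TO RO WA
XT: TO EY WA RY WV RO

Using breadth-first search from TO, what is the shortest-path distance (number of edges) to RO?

2

Level 0: TO
Level 1: AQ, AT, UU, WA, WV, XT
Level 2: EY, PN, RO, RY
RO first appears at level 2.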